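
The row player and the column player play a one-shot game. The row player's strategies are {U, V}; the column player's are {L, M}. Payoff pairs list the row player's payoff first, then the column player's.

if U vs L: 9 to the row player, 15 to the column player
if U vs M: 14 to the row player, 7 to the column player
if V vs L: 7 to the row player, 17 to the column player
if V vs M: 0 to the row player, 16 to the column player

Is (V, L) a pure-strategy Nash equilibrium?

No

Holding the column player at L: the row player gets 7 from V but could get 9 by switching to U. The row player has a profitable deviation.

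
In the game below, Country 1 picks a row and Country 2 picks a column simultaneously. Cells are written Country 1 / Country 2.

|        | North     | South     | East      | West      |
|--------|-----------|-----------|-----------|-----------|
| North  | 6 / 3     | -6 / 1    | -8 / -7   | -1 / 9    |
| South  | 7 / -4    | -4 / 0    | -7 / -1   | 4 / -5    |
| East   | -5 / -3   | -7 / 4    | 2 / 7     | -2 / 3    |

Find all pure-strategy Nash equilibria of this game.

(South, South) and (East, East)

Check mutual best responses: a cell is a NE iff neither player can gain by unilaterally deviating.
Country 1's best responses — vs North: South (payoff 7); vs South: South (payoff -4); vs East: East (payoff 2); vs West: South (payoff 4).
Country 2's best responses — vs North: West (payoff 9); vs South: South (payoff 0); vs East: East (payoff 7).
Mutual best responses occur at (South, South) and (East, East); at each, neither player gains by switching.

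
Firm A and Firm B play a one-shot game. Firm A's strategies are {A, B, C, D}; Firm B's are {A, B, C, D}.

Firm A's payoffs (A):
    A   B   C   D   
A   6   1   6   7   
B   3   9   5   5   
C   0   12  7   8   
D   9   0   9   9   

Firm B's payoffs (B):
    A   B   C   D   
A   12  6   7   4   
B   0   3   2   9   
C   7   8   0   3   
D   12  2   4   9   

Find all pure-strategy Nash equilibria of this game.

Find each player's best response to every opponent strategy; NE are the intersections.
Firm A's best responses — vs A: D (payoff 9); vs B: C (payoff 12); vs C: D (payoff 9); vs D: D (payoff 9).
Firm B's best responses — vs A: A (payoff 12); vs B: D (payoff 9); vs C: B (payoff 8); vs D: A (payoff 12).
Mutual best responses occur at (C, B) and (D, A); at each, neither player gains by switching.

(C, B) and (D, A)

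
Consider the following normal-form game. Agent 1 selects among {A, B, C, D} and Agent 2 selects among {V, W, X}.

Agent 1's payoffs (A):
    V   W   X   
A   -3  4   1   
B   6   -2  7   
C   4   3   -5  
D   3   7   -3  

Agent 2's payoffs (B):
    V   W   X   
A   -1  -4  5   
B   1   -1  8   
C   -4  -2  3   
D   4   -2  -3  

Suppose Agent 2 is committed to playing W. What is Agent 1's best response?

D

With Agent 2 fixed at W, Agent 1's payoffs are: A → 4, B → -2, C → 3, D → 7.
The maximum is 7, achieved by D.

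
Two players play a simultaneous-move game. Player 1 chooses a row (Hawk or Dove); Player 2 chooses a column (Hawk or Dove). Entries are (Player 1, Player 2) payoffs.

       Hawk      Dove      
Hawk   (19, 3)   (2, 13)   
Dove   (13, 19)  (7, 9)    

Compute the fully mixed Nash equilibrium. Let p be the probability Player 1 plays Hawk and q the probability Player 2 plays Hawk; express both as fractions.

p = 1/2, q = 5/11

Each player's mixing probability is pinned down by making the *other* player indifferent.
Player 2 indifferent between Hawk and Dove: p·3 + (1−p)·19 = p·13 + (1−p)·9 ⟹ 19 + (-16)p = 9 + 4p ⟹ p = 1/2.
Player 1 indifferent between Hawk and Dove: q·19 + (1−q)·2 = q·13 + (1−q)·7 ⟹ 2 + 17q = 7 + 6q ⟹ q = 5/11.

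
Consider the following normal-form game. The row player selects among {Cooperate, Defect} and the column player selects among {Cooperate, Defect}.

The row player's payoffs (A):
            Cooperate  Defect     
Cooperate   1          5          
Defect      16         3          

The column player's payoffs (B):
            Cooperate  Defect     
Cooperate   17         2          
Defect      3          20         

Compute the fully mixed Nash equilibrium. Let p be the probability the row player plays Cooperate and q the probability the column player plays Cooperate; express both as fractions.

p = 17/32, q = 2/17

Each player's mixing probability is pinned down by making the *other* player indifferent.
The column player indifferent between Cooperate and Defect: p·17 + (1−p)·3 = p·2 + (1−p)·20 ⟹ 3 + 14p = 20 + (-18)p ⟹ p = 17/32.
The row player indifferent between Cooperate and Defect: q·1 + (1−q)·5 = q·16 + (1−q)·3 ⟹ 5 + (-4)q = 3 + 13q ⟹ q = 2/17.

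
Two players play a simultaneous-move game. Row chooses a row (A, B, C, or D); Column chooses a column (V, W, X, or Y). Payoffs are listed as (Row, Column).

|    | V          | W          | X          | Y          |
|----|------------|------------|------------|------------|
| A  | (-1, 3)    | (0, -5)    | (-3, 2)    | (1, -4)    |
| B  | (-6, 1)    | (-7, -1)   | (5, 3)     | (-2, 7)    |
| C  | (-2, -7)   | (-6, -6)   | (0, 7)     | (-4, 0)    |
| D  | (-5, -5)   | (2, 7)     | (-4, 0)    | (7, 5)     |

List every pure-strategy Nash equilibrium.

Check mutual best responses: a cell is a NE iff neither player can gain by unilaterally deviating.
Row's best responses — vs V: A (payoff -1); vs W: D (payoff 2); vs X: B (payoff 5); vs Y: D (payoff 7).
Column's best responses — vs A: V (payoff 3); vs B: Y (payoff 7); vs C: X (payoff 7); vs D: W (payoff 7).
Mutual best responses occur at (A, V) and (D, W); at each, neither player gains by switching.

(A, V) and (D, W)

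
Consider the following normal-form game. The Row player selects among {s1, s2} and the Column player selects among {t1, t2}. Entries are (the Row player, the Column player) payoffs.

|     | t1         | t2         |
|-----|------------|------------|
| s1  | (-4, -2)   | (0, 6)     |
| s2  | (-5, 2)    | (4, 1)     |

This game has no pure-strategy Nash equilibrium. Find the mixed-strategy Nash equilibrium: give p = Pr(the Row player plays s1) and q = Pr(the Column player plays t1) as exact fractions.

Each player's mixing probability is pinned down by making the *other* player indifferent.
The Column player indifferent between t1 and t2: p·(-2) + (1−p)·2 = p·6 + (1−p)·1 ⟹ 2 + (-4)p = 1 + 5p ⟹ p = 1/9.
The Row player indifferent between s1 and s2: q·(-4) + (1−q)·0 = q·(-5) + (1−q)·4 ⟹ 0 + (-4)q = 4 + (-9)q ⟹ q = 4/5.

p = 1/9, q = 4/5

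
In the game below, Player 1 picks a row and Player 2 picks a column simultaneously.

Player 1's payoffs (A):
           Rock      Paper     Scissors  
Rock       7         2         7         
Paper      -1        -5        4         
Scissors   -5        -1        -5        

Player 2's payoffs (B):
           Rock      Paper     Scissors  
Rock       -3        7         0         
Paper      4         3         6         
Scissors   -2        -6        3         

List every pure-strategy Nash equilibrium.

(Rock, Paper)

A profile is a Nash equilibrium when each player is best-responding to the other.
Player 1's best responses — vs Rock: Rock (payoff 7); vs Paper: Rock (payoff 2); vs Scissors: Rock (payoff 7).
Player 2's best responses — vs Rock: Paper (payoff 7); vs Paper: Scissors (payoff 6); vs Scissors: Scissors (payoff 3).
The only mutual best response is (Rock, Paper); neither player gains by switching there.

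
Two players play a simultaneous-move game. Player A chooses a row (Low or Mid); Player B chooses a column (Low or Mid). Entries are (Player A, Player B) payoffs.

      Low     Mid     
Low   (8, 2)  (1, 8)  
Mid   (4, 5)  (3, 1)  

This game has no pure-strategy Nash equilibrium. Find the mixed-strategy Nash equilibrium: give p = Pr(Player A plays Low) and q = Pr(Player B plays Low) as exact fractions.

In a mixed NE each player is indifferent between their pure strategies, so the opponent's mix sets the indifference.
Player B indifferent between Low and Mid: p·2 + (1−p)·5 = p·8 + (1−p)·1 ⟹ 5 + (-3)p = 1 + 7p ⟹ p = 2/5.
Player A indifferent between Low and Mid: q·8 + (1−q)·1 = q·4 + (1−q)·3 ⟹ 1 + 7q = 3 + 1q ⟹ q = 1/3.

p = 2/5, q = 1/3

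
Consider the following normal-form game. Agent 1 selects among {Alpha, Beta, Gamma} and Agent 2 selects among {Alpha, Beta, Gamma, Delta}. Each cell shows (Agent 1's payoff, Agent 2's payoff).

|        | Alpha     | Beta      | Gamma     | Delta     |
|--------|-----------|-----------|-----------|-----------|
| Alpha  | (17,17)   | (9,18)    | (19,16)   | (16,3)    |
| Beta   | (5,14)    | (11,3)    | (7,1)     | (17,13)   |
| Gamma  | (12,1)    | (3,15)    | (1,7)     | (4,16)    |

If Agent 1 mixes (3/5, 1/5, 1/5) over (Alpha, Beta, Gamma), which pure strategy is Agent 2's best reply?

Beta

Compute Agent 2's expected payoff from each pure strategy against the given mix.
Alpha: (3/5)·17 + (1/5)·14 + (1/5)·1 = 66/5
Beta: (3/5)·18 + (1/5)·3 + (1/5)·15 = 72/5
Gamma: (3/5)·16 + (1/5)·1 + (1/5)·7 = 56/5
Delta: (3/5)·3 + (1/5)·13 + (1/5)·16 = 38/5
Highest expected payoff is 72/5, from Beta.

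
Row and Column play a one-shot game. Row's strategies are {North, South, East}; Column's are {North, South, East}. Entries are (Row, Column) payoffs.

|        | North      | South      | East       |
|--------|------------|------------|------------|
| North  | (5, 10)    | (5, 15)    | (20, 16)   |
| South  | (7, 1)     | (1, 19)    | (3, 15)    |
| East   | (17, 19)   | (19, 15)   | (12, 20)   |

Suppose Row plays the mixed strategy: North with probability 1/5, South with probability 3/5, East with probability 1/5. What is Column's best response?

South

Compute Column's expected payoff from each pure strategy against the given mix.
North: (1/5)·10 + (3/5)·1 + (1/5)·19 = 32/5
South: (1/5)·15 + (3/5)·19 + (1/5)·15 = 87/5
East: (1/5)·16 + (3/5)·15 + (1/5)·20 = 81/5
Highest expected payoff is 87/5, from South.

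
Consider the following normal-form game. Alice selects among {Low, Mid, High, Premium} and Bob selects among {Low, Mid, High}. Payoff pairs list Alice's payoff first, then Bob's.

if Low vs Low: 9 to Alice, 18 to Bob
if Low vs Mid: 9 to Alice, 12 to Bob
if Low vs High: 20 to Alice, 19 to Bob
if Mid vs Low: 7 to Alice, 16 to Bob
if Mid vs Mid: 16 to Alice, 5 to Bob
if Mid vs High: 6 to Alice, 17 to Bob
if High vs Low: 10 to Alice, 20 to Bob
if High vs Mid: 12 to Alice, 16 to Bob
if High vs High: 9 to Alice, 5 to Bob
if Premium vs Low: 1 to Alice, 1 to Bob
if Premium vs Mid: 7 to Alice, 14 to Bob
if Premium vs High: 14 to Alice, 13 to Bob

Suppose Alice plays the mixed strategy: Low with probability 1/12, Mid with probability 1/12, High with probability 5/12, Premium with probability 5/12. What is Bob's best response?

Mid

Bob's best reply maximizes expected payoff against the mix.
Low: (1/12)·18 + (1/12)·16 + (5/12)·20 + (5/12)·1 = 139/12
Mid: (1/12)·12 + (1/12)·5 + (5/12)·16 + (5/12)·14 = 167/12
High: (1/12)·19 + (1/12)·17 + (5/12)·5 + (5/12)·13 = 21/2
Highest expected payoff is 167/12, from Mid.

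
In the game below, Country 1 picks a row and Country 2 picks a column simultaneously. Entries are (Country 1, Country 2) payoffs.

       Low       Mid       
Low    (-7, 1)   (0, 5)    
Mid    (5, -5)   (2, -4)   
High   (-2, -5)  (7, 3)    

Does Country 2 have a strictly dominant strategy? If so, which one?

A strategy is strictly dominant if it gives Country 2 a strictly higher payoff than every other strategy, against every choice by the opponent.
Mid strictly dominates: vs Low: 5 > 1; vs Mid: -4 > -5; vs High: 3 > -5.

Mid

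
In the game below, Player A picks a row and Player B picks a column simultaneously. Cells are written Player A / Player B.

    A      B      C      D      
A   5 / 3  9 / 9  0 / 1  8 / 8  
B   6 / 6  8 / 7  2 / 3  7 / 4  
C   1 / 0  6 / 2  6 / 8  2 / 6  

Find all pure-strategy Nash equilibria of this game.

Find each player's best response to every opponent strategy; NE are the intersections.
Player A's best responses — vs A: B (payoff 6); vs B: A (payoff 9); vs C: C (payoff 6); vs D: A (payoff 8).
Player B's best responses — vs A: B (payoff 9); vs B: B (payoff 7); vs C: C (payoff 8).
Mutual best responses occur at (A, B) and (C, C); at each, neither player gains by switching.

(A, B) and (C, C)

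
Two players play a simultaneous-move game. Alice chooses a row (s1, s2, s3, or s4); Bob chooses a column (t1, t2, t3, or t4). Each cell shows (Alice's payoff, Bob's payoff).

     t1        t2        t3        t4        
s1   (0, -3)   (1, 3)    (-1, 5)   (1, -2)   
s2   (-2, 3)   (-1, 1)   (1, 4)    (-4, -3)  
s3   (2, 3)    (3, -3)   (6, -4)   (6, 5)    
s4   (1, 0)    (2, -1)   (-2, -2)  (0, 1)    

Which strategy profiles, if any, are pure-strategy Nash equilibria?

Check mutual best responses: a cell is a NE iff neither player can gain by unilaterally deviating.
Alice's best responses — vs t1: s3 (payoff 2); vs t2: s3 (payoff 3); vs t3: s3 (payoff 6); vs t4: s3 (payoff 6).
Bob's best responses — vs s1: t3 (payoff 5); vs s2: t3 (payoff 4); vs s3: t4 (payoff 5); vs s4: t4 (payoff 1).
The only mutual best response is (s3, t4); neither player gains by switching there.

(s3, t4)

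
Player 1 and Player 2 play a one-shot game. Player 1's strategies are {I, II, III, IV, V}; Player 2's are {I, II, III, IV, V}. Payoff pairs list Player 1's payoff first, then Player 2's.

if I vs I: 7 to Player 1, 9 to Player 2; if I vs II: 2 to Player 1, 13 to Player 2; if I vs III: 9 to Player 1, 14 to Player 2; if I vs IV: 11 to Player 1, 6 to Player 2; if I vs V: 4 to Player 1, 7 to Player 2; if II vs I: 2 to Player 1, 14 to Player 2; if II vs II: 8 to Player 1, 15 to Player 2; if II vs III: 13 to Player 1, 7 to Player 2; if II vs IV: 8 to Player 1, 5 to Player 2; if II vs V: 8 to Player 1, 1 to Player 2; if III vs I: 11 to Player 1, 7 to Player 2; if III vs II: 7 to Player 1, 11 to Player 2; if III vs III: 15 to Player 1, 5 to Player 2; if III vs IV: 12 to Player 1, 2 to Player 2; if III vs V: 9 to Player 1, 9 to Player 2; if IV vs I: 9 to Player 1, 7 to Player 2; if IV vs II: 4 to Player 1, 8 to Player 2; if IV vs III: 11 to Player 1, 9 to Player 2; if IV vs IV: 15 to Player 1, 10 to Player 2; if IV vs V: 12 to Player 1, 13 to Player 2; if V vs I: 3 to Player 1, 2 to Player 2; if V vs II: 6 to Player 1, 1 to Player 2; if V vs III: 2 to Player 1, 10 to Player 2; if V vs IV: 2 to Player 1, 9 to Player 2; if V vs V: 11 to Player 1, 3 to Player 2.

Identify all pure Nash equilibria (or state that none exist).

A profile is a Nash equilibrium when each player is best-responding to the other.
Player 1's best responses — vs I: III (payoff 11); vs II: II (payoff 8); vs III: III (payoff 15); vs IV: IV (payoff 15); vs V: IV (payoff 12).
Player 2's best responses — vs I: III (payoff 14); vs II: II (payoff 15); vs III: II (payoff 11); vs IV: V (payoff 13); vs V: III (payoff 10).
Mutual best responses occur at (II, II) and (IV, V); at each, neither player gains by switching.

(II, II) and (IV, V)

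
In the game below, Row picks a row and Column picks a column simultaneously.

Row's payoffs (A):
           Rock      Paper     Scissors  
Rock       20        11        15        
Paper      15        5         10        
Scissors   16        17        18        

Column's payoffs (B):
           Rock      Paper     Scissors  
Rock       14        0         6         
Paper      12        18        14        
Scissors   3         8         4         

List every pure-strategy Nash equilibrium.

(Rock, Rock) and (Scissors, Paper)

Check mutual best responses: a cell is a NE iff neither player can gain by unilaterally deviating.
Row's best responses — vs Rock: Rock (payoff 20); vs Paper: Scissors (payoff 17); vs Scissors: Scissors (payoff 18).
Column's best responses — vs Rock: Rock (payoff 14); vs Paper: Paper (payoff 18); vs Scissors: Paper (payoff 8).
Mutual best responses occur at (Rock, Rock) and (Scissors, Paper); at each, neither player gains by switching.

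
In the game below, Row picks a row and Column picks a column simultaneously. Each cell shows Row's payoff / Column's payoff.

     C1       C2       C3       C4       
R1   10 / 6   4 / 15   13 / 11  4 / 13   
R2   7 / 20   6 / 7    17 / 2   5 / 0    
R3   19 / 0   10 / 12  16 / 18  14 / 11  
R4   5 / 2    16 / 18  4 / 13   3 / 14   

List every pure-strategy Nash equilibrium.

(R4, C2)

A profile is a Nash equilibrium when each player is best-responding to the other.
Row's best responses — vs C1: R3 (payoff 19); vs C2: R4 (payoff 16); vs C3: R2 (payoff 17); vs C4: R3 (payoff 14).
Column's best responses — vs R1: C2 (payoff 15); vs R2: C1 (payoff 20); vs R3: C3 (payoff 18); vs R4: C2 (payoff 18).
The only mutual best response is (R4, C2); neither player gains by switching there.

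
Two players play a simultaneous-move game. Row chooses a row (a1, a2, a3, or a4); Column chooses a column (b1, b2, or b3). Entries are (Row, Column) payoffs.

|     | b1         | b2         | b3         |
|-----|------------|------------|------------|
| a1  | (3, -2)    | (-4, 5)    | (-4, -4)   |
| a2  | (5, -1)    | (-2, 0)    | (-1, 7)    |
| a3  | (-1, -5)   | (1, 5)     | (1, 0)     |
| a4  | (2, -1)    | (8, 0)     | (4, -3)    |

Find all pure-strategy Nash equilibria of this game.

Check mutual best responses: a cell is a NE iff neither player can gain by unilaterally deviating.
Row's best responses — vs b1: a2 (payoff 5); vs b2: a4 (payoff 8); vs b3: a4 (payoff 4).
Column's best responses — vs a1: b2 (payoff 5); vs a2: b3 (payoff 7); vs a3: b2 (payoff 5); vs a4: b2 (payoff 0).
The only mutual best response is (a4, b2); neither player gains by switching there.

(a4, b2)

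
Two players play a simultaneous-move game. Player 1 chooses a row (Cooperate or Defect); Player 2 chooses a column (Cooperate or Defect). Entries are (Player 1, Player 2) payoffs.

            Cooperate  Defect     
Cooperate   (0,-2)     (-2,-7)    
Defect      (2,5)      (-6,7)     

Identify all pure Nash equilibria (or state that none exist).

There is no pure-strategy Nash equilibrium

A profile is a Nash equilibrium when each player is best-responding to the other.
Player 1's best responses — vs Cooperate: Defect (payoff 2); vs Defect: Cooperate (payoff -2).
Player 2's best responses — vs Cooperate: Cooperate (payoff -2); vs Defect: Defect (payoff 7).
No cell has both players best-responding. For instance, Player 1's best reply to Cooperate is Defect, but against Defect Player 2 prefers Defect over Cooperate.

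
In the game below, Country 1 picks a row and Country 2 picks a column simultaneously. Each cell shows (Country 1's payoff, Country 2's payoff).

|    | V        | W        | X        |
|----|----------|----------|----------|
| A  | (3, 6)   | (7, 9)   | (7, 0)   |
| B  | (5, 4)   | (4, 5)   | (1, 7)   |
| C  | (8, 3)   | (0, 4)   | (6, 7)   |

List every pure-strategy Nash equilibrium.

(A, W)

A profile is a Nash equilibrium when each player is best-responding to the other.
Country 1's best responses — vs V: C (payoff 8); vs W: A (payoff 7); vs X: A (payoff 7).
Country 2's best responses — vs A: W (payoff 9); vs B: X (payoff 7); vs C: X (payoff 7).
The only mutual best response is (A, W); neither player gains by switching there.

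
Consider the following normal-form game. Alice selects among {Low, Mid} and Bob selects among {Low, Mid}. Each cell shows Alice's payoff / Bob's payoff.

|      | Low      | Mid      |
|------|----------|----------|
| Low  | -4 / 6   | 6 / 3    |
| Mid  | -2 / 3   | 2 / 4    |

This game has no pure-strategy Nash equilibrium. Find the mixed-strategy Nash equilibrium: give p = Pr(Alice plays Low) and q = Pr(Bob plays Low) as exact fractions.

In a mixed NE each player is indifferent between their pure strategies, so the opponent's mix sets the indifference.
Bob indifferent between Low and Mid: p·6 + (1−p)·3 = p·3 + (1−p)·4 ⟹ 3 + 3p = 4 + (-1)p ⟹ p = 1/4.
Alice indifferent between Low and Mid: q·(-4) + (1−q)·6 = q·(-2) + (1−q)·2 ⟹ 6 + (-10)q = 2 + (-4)q ⟹ q = 2/3.

p = 1/4, q = 2/3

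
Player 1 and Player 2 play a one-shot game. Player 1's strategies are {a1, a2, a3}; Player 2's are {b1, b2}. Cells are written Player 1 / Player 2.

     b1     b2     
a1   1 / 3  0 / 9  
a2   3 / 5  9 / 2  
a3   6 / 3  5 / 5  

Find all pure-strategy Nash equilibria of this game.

No pure-strategy Nash equilibrium

Find each player's best response to every opponent strategy; NE are the intersections.
Player 1's best responses — vs b1: a3 (payoff 6); vs b2: a2 (payoff 9).
Player 2's best responses — vs a1: b2 (payoff 9); vs a2: b1 (payoff 5); vs a3: b2 (payoff 5).
No cell has both players best-responding. For instance, Player 1's best reply to b1 is a3, but against a3 Player 2 prefers b2 over b1.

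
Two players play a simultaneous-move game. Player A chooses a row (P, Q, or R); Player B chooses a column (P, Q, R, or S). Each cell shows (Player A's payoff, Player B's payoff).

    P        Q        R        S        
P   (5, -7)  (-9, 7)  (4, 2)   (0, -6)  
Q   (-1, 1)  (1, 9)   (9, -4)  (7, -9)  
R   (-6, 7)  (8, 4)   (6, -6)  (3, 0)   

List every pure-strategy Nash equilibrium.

Find each player's best response to every opponent strategy; NE are the intersections.
Player A's best responses — vs P: P (payoff 5); vs Q: R (payoff 8); vs R: Q (payoff 9); vs S: Q (payoff 7).
Player B's best responses — vs P: Q (payoff 7); vs Q: Q (payoff 9); vs R: P (payoff 7).
No cell has both players best-responding. For instance, Player A's best reply to P is P, but against P Player B prefers Q over P.

None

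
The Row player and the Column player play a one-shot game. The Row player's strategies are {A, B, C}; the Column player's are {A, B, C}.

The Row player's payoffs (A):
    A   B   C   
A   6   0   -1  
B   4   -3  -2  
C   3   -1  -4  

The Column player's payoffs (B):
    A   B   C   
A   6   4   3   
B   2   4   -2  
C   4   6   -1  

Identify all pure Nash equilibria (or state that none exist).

(A, A)

Check mutual best responses: a cell is a NE iff neither player can gain by unilaterally deviating.
The Row player's best responses — vs A: A (payoff 6); vs B: A (payoff 0); vs C: A (payoff -1).
The Column player's best responses — vs A: A (payoff 6); vs B: B (payoff 4); vs C: B (payoff 6).
The only mutual best response is (A, A); neither player gains by switching there.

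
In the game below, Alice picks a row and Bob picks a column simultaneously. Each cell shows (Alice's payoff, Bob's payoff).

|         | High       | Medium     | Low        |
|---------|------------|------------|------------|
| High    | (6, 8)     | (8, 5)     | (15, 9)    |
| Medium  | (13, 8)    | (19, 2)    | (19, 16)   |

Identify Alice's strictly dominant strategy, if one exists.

A strategy is strictly dominant if it gives Alice a strictly higher payoff than every other strategy, against every choice by the opponent.
Medium strictly dominates: vs High: 13 > 6; vs Medium: 19 > 8; vs Low: 19 > 15.

Medium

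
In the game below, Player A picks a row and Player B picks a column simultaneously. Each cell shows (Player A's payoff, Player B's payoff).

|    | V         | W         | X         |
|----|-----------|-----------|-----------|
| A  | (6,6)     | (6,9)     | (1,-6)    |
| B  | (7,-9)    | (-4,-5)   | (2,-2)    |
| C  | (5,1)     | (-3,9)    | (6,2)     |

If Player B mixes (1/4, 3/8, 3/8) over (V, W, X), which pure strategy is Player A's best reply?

Player A's best reply maximizes expected payoff against the mix.
A: (1/4)·6 + (3/8)·6 + (3/8)·1 = 33/8
B: (1/4)·7 + (3/8)·(-4) + (3/8)·2 = 1
C: (1/4)·5 + (3/8)·(-3) + (3/8)·6 = 19/8
Highest expected payoff is 33/8, from A.

A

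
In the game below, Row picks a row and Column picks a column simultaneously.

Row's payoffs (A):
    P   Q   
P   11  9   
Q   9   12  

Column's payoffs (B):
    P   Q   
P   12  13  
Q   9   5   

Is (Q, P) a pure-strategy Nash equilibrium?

Holding Column at P: Row gets 9 from Q but could get 11 by switching to P. Row has a profitable deviation.

No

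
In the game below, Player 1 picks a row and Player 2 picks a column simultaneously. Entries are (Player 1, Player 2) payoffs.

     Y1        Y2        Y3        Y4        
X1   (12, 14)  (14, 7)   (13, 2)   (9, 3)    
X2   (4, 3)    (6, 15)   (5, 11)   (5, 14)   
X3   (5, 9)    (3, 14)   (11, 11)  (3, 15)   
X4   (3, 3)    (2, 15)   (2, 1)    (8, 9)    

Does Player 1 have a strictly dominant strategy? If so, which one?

X1

Check whether one of Player 1's strategies beats all alternatives regardless of what the opponent does.
X1 strictly dominates: vs Y1: 12 > each of {4, 5, 3}; vs Y2: 14 > each of {6, 3, 2}; vs Y3: 13 > each of {5, 11, 2}; vs Y4: 9 > each of {5, 3, 8}.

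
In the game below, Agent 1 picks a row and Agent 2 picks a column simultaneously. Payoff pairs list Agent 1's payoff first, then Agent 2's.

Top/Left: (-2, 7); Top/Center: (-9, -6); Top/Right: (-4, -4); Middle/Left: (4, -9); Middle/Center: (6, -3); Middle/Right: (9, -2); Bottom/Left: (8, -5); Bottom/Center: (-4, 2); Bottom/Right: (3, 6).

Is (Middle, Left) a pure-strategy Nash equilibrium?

Holding Agent 2 at Left: Agent 1 gets 4 from Middle but could get 8 by switching to Bottom. Agent 1 has a profitable deviation.

No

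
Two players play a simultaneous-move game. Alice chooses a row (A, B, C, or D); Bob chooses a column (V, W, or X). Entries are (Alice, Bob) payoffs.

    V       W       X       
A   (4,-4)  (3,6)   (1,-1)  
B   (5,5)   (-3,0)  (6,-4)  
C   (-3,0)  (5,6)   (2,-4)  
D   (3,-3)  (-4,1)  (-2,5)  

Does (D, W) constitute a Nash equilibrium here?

Holding Bob at W: Alice gets -4 from D but could get 5 by switching to C. Alice has a profitable deviation.

No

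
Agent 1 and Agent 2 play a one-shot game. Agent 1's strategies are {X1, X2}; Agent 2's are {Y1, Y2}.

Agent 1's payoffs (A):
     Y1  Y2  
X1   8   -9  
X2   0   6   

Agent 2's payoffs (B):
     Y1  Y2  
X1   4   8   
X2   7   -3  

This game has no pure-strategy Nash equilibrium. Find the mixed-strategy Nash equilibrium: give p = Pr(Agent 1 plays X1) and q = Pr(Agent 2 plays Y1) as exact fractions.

p = 5/7, q = 15/23

In a mixed NE each player is indifferent between their pure strategies, so the opponent's mix sets the indifference.
Agent 2 indifferent between Y1 and Y2: p·4 + (1−p)·7 = p·8 + (1−p)·(-3) ⟹ 7 + (-3)p = (-3) + 11p ⟹ p = 5/7.
Agent 1 indifferent between X1 and X2: q·8 + (1−q)·(-9) = q·0 + (1−q)·6 ⟹ (-9) + 17q = 6 + (-6)q ⟹ q = 15/23.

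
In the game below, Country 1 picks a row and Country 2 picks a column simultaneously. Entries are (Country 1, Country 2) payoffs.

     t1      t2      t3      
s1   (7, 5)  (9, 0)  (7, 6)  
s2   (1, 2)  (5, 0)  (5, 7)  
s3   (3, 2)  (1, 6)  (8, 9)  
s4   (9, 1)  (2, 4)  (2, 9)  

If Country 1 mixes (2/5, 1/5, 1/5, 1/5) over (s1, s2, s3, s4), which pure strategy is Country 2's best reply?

t3

Country 2's best reply maximizes expected payoff against the mix.
t1: (2/5)·5 + (1/5)·2 + (1/5)·2 + (1/5)·1 = 3
t2: (2/5)·0 + (1/5)·0 + (1/5)·6 + (1/5)·4 = 2
t3: (2/5)·6 + (1/5)·7 + (1/5)·9 + (1/5)·9 = 37/5
Highest expected payoff is 37/5, from t3.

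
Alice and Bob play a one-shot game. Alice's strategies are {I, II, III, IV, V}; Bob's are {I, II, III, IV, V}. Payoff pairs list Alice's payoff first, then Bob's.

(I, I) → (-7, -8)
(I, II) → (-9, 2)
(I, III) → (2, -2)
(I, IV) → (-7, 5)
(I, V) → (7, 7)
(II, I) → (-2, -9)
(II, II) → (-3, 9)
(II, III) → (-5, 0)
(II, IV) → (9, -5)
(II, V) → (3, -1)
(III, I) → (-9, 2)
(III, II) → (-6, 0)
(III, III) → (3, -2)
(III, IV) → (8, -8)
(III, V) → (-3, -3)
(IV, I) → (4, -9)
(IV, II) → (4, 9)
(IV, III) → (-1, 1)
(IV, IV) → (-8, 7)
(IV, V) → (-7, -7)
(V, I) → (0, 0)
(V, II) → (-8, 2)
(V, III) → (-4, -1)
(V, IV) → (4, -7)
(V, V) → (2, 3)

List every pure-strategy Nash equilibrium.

Check mutual best responses: a cell is a NE iff neither player can gain by unilaterally deviating.
Alice's best responses — vs I: IV (payoff 4); vs II: IV (payoff 4); vs III: III (payoff 3); vs IV: II (payoff 9); vs V: I (payoff 7).
Bob's best responses — vs I: V (payoff 7); vs II: II (payoff 9); vs III: I (payoff 2); vs IV: II (payoff 9); vs V: V (payoff 3).
Mutual best responses occur at (I, V) and (IV, II); at each, neither player gains by switching.

(I, V) and (IV, II)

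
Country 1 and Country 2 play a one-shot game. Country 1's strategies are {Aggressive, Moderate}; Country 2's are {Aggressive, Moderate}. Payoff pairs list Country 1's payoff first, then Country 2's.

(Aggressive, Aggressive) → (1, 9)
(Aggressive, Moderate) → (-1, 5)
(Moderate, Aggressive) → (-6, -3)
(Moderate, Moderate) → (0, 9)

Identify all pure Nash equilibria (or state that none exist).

Find each player's best response to every opponent strategy; NE are the intersections.
Country 1's best responses — vs Aggressive: Aggressive (payoff 1); vs Moderate: Moderate (payoff 0).
Country 2's best responses — vs Aggressive: Aggressive (payoff 9); vs Moderate: Moderate (payoff 9).
Mutual best responses occur at (Aggressive, Aggressive) and (Moderate, Moderate); at each, neither player gains by switching.

(Aggressive, Aggressive) and (Moderate, Moderate)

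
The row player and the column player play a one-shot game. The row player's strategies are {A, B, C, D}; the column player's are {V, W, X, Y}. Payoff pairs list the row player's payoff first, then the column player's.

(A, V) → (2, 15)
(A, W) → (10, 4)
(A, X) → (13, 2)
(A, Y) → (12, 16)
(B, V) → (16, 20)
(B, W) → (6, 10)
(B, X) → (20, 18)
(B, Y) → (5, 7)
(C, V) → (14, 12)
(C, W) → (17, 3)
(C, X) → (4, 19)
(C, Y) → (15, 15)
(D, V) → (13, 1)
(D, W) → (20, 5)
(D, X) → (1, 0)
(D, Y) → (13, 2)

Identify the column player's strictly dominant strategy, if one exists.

None

Check whether one of the column player's strategies beats all alternatives regardless of what the opponent does.
V is not dominant: against A, Y gives 16 > 15.
W is not dominant: against A, V gives 15 > 4.
X is not dominant: against A, V gives 15 > 2.
Y is not dominant: against B, V gives 20 > 7.
No single strategy is best against every opponent action.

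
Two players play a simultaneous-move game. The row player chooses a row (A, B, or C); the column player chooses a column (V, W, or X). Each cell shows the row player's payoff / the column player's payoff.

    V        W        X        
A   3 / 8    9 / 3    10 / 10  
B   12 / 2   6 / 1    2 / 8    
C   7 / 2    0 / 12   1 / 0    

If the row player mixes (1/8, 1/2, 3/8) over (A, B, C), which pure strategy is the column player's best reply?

W

Compute the column player's expected payoff from each pure strategy against the given mix.
V: (1/8)·8 + (1/2)·2 + (3/8)·2 = 11/4
W: (1/8)·3 + (1/2)·1 + (3/8)·12 = 43/8
X: (1/8)·10 + (1/2)·8 + (3/8)·0 = 21/4
Highest expected payoff is 43/8, from W.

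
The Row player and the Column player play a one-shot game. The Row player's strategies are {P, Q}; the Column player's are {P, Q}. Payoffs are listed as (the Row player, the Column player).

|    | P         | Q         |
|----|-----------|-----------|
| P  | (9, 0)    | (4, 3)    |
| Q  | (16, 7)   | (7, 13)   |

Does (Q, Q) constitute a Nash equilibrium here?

Holding the Column player at Q: the Row player gets 7 from Q, versus 4 from P. No profitable deviation for the Row player.
Holding the Row player at Q: the Column player gets 13 from Q, versus 7 from P. No profitable deviation for the Column player either.

Yes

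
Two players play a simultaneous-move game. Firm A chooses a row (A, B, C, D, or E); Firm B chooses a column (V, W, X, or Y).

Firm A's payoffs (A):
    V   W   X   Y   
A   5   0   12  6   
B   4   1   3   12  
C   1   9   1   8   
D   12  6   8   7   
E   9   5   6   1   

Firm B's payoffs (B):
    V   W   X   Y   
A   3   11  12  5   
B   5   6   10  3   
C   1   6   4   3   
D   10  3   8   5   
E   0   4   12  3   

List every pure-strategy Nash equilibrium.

Find each player's best response to every opponent strategy; NE are the intersections.
Firm A's best responses — vs V: D (payoff 12); vs W: C (payoff 9); vs X: A (payoff 12); vs Y: B (payoff 12).
Firm B's best responses — vs A: X (payoff 12); vs B: X (payoff 10); vs C: W (payoff 6); vs D: V (payoff 10); vs E: X (payoff 12).
Mutual best responses occur at (A, X), (C, W), and (D, V); at each, neither player gains by switching.

(A, X), (C, W), and (D, V)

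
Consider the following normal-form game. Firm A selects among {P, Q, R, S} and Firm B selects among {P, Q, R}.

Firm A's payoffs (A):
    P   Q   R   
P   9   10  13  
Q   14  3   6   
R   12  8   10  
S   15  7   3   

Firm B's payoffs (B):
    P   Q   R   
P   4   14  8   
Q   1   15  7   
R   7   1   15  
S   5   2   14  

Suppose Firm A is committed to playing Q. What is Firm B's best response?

Q

With Firm A fixed at Q, Firm B's payoffs are: P → 1, Q → 15, R → 7.
The maximum is 15, achieved by Q.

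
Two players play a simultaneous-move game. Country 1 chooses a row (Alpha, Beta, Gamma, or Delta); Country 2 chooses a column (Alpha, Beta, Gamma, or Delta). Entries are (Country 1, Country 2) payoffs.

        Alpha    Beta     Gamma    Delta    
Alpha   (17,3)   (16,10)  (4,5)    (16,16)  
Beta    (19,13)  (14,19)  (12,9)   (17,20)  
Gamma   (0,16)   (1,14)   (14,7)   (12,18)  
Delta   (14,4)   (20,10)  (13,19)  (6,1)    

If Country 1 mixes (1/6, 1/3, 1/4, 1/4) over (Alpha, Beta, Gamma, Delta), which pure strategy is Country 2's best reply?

Delta

Compute Country 2's expected payoff from each pure strategy against the given mix.
Alpha: (1/6)·3 + (1/3)·13 + (1/4)·16 + (1/4)·4 = 59/6
Beta: (1/6)·10 + (1/3)·19 + (1/4)·14 + (1/4)·10 = 14
Gamma: (1/6)·5 + (1/3)·9 + (1/4)·7 + (1/4)·19 = 31/3
Delta: (1/6)·16 + (1/3)·20 + (1/4)·18 + (1/4)·1 = 169/12
Highest expected payoff is 169/12, from Delta.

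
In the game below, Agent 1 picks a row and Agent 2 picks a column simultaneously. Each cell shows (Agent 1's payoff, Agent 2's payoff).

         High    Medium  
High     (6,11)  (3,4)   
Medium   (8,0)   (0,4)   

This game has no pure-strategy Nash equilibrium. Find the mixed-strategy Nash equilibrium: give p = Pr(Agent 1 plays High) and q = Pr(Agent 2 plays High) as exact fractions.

p = 4/11, q = 3/5

Each player's mixing probability is pinned down by making the *other* player indifferent.
Agent 2 indifferent between High and Medium: p·11 + (1−p)·0 = p·4 + (1−p)·4 ⟹ 0 + 11p = 4 + 0p ⟹ p = 4/11.
Agent 1 indifferent between High and Medium: q·6 + (1−q)·3 = q·8 + (1−q)·0 ⟹ 3 + 3q = 0 + 8q ⟹ q = 3/5.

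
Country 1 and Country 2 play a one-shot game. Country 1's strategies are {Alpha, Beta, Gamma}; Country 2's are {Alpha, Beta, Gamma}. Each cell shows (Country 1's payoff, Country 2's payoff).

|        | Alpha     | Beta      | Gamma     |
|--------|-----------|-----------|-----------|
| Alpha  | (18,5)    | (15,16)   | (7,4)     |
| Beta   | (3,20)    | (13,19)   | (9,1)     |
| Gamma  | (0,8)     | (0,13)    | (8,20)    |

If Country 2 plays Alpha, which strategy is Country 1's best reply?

With Country 2 fixed at Alpha, Country 1's payoffs are: Alpha → 18, Beta → 3, Gamma → 0.
The maximum is 18, achieved by Alpha.

Alpha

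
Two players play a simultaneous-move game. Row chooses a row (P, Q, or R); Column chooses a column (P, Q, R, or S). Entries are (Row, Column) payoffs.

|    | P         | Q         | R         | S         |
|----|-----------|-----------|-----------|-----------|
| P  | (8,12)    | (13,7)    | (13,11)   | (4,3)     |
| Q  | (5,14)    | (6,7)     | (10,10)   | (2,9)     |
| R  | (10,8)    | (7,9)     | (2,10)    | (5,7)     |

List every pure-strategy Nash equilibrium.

A profile is a Nash equilibrium when each player is best-responding to the other.
Row's best responses — vs P: R (payoff 10); vs Q: P (payoff 13); vs R: P (payoff 13); vs S: R (payoff 5).
Column's best responses — vs P: P (payoff 12); vs Q: P (payoff 14); vs R: R (payoff 10).
No cell has both players best-responding. For instance, Row's best reply to P is R, but against R Column prefers R over P.

There is no pure-strategy Nash equilibrium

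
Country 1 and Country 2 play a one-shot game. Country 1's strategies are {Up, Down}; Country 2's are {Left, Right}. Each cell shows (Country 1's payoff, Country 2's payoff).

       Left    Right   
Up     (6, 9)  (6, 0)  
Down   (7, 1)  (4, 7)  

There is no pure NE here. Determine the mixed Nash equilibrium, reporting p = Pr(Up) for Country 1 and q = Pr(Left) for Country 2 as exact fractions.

p = 2/5, q = 2/3

Each player's mixing probability is pinned down by making the *other* player indifferent.
Country 2 indifferent between Left and Right: p·9 + (1−p)·1 = p·0 + (1−p)·7 ⟹ 1 + 8p = 7 + (-7)p ⟹ p = 2/5.
Country 1 indifferent between Up and Down: q·6 + (1−q)·6 = q·7 + (1−q)·4 ⟹ 6 + 0q = 4 + 3q ⟹ q = 2/3.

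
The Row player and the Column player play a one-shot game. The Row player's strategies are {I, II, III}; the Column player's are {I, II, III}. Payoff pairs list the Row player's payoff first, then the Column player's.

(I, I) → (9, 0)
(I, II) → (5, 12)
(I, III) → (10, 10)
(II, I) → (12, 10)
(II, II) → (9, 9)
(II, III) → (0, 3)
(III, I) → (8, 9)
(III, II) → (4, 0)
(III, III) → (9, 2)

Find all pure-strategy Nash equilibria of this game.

(II, I)

Check mutual best responses: a cell is a NE iff neither player can gain by unilaterally deviating.
The Row player's best responses — vs I: II (payoff 12); vs II: II (payoff 9); vs III: I (payoff 10).
The Column player's best responses — vs I: II (payoff 12); vs II: I (payoff 10); vs III: I (payoff 9).
The only mutual best response is (II, I); neither player gains by switching there.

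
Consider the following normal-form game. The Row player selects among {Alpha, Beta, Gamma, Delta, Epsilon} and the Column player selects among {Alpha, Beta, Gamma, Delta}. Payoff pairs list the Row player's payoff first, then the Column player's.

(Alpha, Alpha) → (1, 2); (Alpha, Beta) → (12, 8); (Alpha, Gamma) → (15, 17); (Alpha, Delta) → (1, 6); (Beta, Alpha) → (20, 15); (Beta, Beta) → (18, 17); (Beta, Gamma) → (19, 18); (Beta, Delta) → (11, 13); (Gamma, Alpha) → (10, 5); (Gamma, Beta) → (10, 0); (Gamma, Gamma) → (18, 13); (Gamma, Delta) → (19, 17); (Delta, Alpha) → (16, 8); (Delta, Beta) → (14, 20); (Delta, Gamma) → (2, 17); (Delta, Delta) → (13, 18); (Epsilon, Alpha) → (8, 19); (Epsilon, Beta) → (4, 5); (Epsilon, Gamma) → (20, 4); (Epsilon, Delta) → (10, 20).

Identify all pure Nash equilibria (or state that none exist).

Check mutual best responses: a cell is a NE iff neither player can gain by unilaterally deviating.
The Row player's best responses — vs Alpha: Beta (payoff 20); vs Beta: Beta (payoff 18); vs Gamma: Epsilon (payoff 20); vs Delta: Gamma (payoff 19).
The Column player's best responses — vs Alpha: Gamma (payoff 17); vs Beta: Gamma (payoff 18); vs Gamma: Delta (payoff 17); vs Delta: Beta (payoff 20); vs Epsilon: Delta (payoff 20).
The only mutual best response is (Gamma, Delta); neither player gains by switching there.

(Gamma, Delta)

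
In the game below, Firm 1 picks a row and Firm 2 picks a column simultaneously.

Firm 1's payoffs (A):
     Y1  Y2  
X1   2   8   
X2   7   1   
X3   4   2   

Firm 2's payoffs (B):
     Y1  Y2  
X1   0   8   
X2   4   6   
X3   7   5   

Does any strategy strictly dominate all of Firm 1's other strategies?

A strategy is strictly dominant if it gives Firm 1 a strictly higher payoff than every other strategy, against every choice by the opponent.
X1 is not dominant: against Y1, X2 gives 7 > 2.
X2 is not dominant: against Y2, X1 gives 8 > 1.
X3 is not dominant: against Y1, X2 gives 7 > 4.
No single strategy is best against every opponent action.

None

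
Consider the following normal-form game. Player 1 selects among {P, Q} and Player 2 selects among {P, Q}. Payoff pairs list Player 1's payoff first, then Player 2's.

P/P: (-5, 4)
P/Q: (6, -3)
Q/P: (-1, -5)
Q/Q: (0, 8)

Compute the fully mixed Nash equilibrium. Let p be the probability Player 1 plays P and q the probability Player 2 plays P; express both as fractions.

In a mixed NE each player is indifferent between their pure strategies, so the opponent's mix sets the indifference.
Player 2 indifferent between P and Q: p·4 + (1−p)·(-5) = p·(-3) + (1−p)·8 ⟹ (-5) + 9p = 8 + (-11)p ⟹ p = 13/20.
Player 1 indifferent between P and Q: q·(-5) + (1−q)·6 = q·(-1) + (1−q)·0 ⟹ 6 + (-11)q = 0 + (-1)q ⟹ q = 3/5.

p = 13/20, q = 3/5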